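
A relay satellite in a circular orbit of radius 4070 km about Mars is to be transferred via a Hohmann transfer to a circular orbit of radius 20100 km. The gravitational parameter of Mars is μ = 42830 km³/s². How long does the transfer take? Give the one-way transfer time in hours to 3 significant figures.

Transfer-ellipse semi-major axis a_t = (r₁ + r₂)/2 = (4070 + 20100)/2 = 12085 km.
Half the transfer-orbit period gives t = π√(a_t³/μ) = 20170 s.
Converting: 20170 s ÷ 3600 s/hour = 5.60 hours.

t = 5.60 hours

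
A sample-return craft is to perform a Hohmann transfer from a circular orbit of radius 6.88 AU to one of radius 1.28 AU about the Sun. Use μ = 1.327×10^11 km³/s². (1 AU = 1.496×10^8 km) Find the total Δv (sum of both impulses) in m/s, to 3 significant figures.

In km: r₁ = 6.88 × 1.496×10^8 = 1.029248×10^9 km; r₂ = 1.28 × 1.496×10^8 = 1.91488×10^8 km.
The Hohmann ellipse has a_t = (r₁ + r₂)/2 = 6.10368×10^8 km.
Circular speed at r₁: v₁ = √(μ/r₁) = √(1.327×10^11/1.029248×10^9) = 11.3547 km/s.
Transfer-orbit speed at r₁ (v² = μ(2/r − 1/a)): v_a = √[μ(2/r₁ − 1/a_t)] = 6.35990 km/s.
First burn Δv₁ = |v_a − v₁| = 4.9948 km/s.
Circular speed at r₂: v₂ = √(μ/r₂) = 26.3248 km/s.
Transfer-orbit speed at r₂: v_p = √[μ(2/r₂ − 1/a_t)] = 34.1845 km/s.
Second burn Δv₂ = |v₂ − v_p| = 7.8597 km/s.
Total Δv = Δv₁ + Δv₂ = 12.85 km/s.

Δv = 12900 m/s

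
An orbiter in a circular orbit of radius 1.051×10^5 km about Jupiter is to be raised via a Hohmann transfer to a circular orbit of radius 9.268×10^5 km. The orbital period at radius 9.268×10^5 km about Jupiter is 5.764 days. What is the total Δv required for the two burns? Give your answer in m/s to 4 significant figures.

Δv = 18230 m/s

From Kepler's third law T² = 4π²r³/μ at r = 9.268×10^5 km, T = 5.764 days = 5.764 × 86400 s = 4.980096×10^5 s: μ = 4π²r³/T² = 1.26719×10^8 km³/s².
Semi-major axis of the transfer orbit: a_t = (1.051×10^5 + 9.268×10^5)/2 = 5.1595×10^5 km.
Circular speed at r₁: v₁ = √(μ/r₁) = √(1.26719×10^8/1.051×10^5) = 34.7232 km/s.
Transfer-orbit speed at r₁ (vis-viva equation): v_p = √[μ(2/r₁ − 1/a_t)] = 46.5381 km/s.
First burn Δv₁ = |v_p − v₁| = 11.81 km/s.
At r₂, v₂ = √(μ/r₂) = 11.6931 km/s.
Transfer-orbit speed at r₂: v_a = √[μ(2/r₂ − 1/a_t)] = 5.27747 km/s.
Second burn Δv₂ = |v₂ − v_a| = 6.416 km/s.
Δv = Δv₁ + Δv₂ = 11.81 + 6.416 = 18.23 km/s.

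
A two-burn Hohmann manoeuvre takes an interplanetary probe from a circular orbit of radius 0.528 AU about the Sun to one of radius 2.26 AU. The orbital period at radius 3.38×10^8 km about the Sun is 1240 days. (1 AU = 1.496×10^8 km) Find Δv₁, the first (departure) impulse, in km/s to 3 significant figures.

Δv₁ = 11.2 km/s

From Kepler's third law T² = 4π²r³/μ at r = 3.38×10^8 km, T = 1240 days = 1240 × 86400 s = 1.07136×10^8 s: μ = 4π²r³/T² = 1.32813×10^11 km³/s².
In km: r₁ = 0.528 × 1.496×10^8 = 7.89888×10^7 km; r₂ = 2.26 × 1.496×10^8 = 3.38096×10^8 km.
Transfer-ellipse semi-major axis a_t = (r₁ + r₂)/2 = (7.89888×10^7 + 3.38096×10^8)/2 = 2.085424×10^8 km.
Circular speed at r = 7.89888×10^7 km: v_c = √(μ/r) = 41.00 km/s.
Transfer-orbit speed at the same r (vis-viva, a = a_t): v_t = √[μ(2/r − 1/a_t)] = 52.21 km/s.
Δv₁ = |v_t − v_c| = |52.21 − 41.00| = 11.21 km/s.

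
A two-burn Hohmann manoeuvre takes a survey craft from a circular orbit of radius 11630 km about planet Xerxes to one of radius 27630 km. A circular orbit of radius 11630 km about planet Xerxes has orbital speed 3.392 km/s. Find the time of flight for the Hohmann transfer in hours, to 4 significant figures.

t = 6.561 hours

From the circular-orbit relation v² = μ/r at r = 11630 km: μ = v²r = (3.392)² × 11630 = 1.33811×10^5 km³/s².
The Hohmann ellipse has a_t = (r₁ + r₂)/2 = 19630 km.
Half the transfer-orbit period gives t = π√(a_t³/μ) = 23620 s.
Converting: 23620 s ÷ 3600 s/hour = 6.561 hours.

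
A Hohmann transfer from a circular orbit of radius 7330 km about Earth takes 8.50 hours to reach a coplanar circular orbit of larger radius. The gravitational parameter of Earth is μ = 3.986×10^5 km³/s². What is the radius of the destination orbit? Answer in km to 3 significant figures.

r₂ = 59800 km

Transfer time t = 8.50 hours = 30600 s, and t = π√(a_t³/μ).
So a_t = (μ t²/π²)^(1/3) = (3.986×10^5 × (30600)² / π²)^(1/3) = 33566 km.
Since a_t = (r₁ + r₂)/2, r₂ = 2a_t − r₁ = 2×33566 − 7330 = 59802 km.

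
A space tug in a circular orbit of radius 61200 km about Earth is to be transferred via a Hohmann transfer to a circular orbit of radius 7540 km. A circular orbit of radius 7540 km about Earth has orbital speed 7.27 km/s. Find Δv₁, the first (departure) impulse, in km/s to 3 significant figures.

Δv₁ = 1.36 km/s

From the circular-orbit relation v² = μ/r at r = 7540 km: μ = v²r = (7.27)² × 7540 = 3.98511×10^5 km³/s².
Semi-major axis of the transfer orbit: a_t = (61200 + 7540)/2 = 34370 km.
On the circular orbit at r = 61200 km, v_c = √(μ/r) = 2.552 km/s.
Vis-viva on the transfer ellipse at r = 61200 km gives v_t = √[μ(2/r − 1/a_t)] = 1.195 km/s.
Δv₁ = |v_t − v_c| = |1.195 − 2.552| = 1.357 km/s.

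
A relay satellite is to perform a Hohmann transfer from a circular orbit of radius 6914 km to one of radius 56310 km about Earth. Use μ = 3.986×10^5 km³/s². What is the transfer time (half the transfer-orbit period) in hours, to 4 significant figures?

t = 7.769 hours

The Hohmann ellipse has a_t = (r₁ + r₂)/2 = 31612 km.
Half the transfer-orbit period gives t = π√(a_t³/μ) = 27970 s.
Converting: 27970 s ÷ 3600 s/hour = 7.769 hours.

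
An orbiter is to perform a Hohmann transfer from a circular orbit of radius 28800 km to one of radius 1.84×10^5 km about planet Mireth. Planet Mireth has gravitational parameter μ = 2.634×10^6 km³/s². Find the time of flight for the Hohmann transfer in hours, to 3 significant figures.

t = 18.7 hours

Semi-major axis of the transfer orbit: a_t = (28800 + 1.840×10^5)/2 = 1.064×10^5 km.
Half the transfer-orbit period gives t = π√(a_t³/μ) = 67180 s.
Converting: 67180 s ÷ 3600 s/hour = 18.7 hours.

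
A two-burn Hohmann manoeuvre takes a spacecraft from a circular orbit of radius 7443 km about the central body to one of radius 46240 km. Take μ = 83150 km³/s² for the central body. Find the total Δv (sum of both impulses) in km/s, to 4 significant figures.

The Hohmann ellipse has a_t = (r₁ + r₂)/2 = 26841.5 km.
Circular speed at r₁: v₁ = √(μ/r₁) = √(83150/7443) = 3.34239 km/s.
On the transfer ellipse at r₁, vis-viva equation gives v_p = √[μ(2/r₁ − 1/a_t)] = 4.38695 km/s.
First burn Δv₁ = |v_p − v₁| = 1.0446 km/s.
Circular speed at r₂: v₂ = √(μ/r₂) = 1.34098 km/s.
Transfer-orbit speed at r₂: v_a = √[μ(2/r₂ − 1/a_t)] = 0.706143 km/s.
Second burn Δv₂ = |v₂ − v_a| = 0.63484 km/s.
Δv = Δv₁ + Δv₂ = 1.0446 + 0.63484 = 1.679 km/s.

Δv = 1.679 km/s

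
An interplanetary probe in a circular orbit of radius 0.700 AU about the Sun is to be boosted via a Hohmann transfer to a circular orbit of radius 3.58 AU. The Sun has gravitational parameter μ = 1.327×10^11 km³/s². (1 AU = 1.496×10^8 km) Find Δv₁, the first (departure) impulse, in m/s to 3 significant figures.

Δv₁ = 10400 m/s

In km: r₁ = 0.700 × 1.496×10^8 = 1.0472×10^8 km; r₂ = 3.58 × 1.496×10^8 = 5.35568×10^8 km.
Semi-major axis of the transfer orbit: a_t = (1.0472×10^8 + 5.35568×10^8)/2 = 3.20144×10^8 km.
On the circular orbit at r = 1.0472×10^8 km, v_c = √(μ/r) = 35.60 km/s.
Vis-viva on the transfer ellipse at r = 1.0472×10^8 km gives v_t = √[μ(2/r − 1/a_t)] = 46.04 km/s.
Δv₁ = |v_t − v_c| = |46.04 − 35.60| = 10.44 km/s.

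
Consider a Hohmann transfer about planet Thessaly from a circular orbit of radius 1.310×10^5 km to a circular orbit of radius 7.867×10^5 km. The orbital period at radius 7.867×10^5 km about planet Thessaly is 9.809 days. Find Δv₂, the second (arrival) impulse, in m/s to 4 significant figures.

From Kepler's third law T² = 4π²r³/μ at r = 7.867×10^5 km, T = 9.809 days = 9.809 × 86400 s = 8.474976×10^5 s: μ = 4π²r³/T² = 2.67615×10^7 km³/s².
Transfer-ellipse semi-major axis a_t = (r₁ + r₂)/2 = (1.310×10^5 + 7.867×10^5)/2 = 4.5885×10^5 km.
Circular speed at r = 7.867×10^5 km: v_c = √(μ/r) = 5.832 km/s.
Vis-viva on the transfer ellipse at r = 7.867×10^5 km gives v_t = √[μ(2/r − 1/a_t)] = 3.116 km/s.
Δv₂ = |v_t − v_c| = |3.116 − 5.832| = 2.716 km/s.

Δv₂ = 2716 m/s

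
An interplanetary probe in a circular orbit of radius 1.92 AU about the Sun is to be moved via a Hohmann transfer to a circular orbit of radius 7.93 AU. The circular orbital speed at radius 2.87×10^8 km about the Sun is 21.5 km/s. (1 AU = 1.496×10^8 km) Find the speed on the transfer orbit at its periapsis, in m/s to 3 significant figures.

v = 27300 m/s

From the circular-orbit relation v² = μ/r at r = 2.87×10^8 km: μ = v²r = (21.5)² × 2.87×10^8 = 1.32666×10^11 km³/s².
In km: r₁ = 1.92 × 1.496×10^8 = 2.87232×10^8 km; r₂ = 7.93 × 1.496×10^8 = 1.186328×10^9 km.
Transfer-ellipse semi-major axis a_t = (r₁ + r₂)/2 = (2.87232×10^8 + 1.186328×10^9)/2 = 7.3678×10^8 km.
The periapsis of the transfer ellipse is at r = 2.87232×10^8 km.
Vis-viva: v = √[μ(2/r − 1/a_t)] = √[1.32666×10^11 × (2/2.87232×10^8 − 1/7.3678×10^8)] = 27.27 km/s.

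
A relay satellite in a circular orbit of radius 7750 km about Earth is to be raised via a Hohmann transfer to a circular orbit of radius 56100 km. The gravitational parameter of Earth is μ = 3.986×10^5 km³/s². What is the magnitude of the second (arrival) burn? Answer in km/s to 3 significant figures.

Transfer-ellipse semi-major axis a_t = (r₁ + r₂)/2 = (7750 + 56100)/2 = 31925 km.
On the circular orbit at r = 56100 km, v_c = √(μ/r) = 2.6656 km/s.
Transfer-orbit speed at the same r (vis-viva, a = a_t): v_t = √[μ(2/r − 1/a_t)] = 1.3133 km/s.
Δv₂ = |v_t − v_c| = |1.3133 − 2.6656| = 1.352 km/s.

Δv₂ = 1.35 km/s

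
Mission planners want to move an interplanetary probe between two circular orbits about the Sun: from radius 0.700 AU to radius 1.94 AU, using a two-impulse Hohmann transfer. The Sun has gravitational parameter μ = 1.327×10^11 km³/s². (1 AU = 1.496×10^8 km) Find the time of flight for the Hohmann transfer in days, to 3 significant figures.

t = 277 days

In km: r₁ = 0.700 × 1.496×10^8 = 1.0472×10^8 km; r₂ = 1.94 × 1.496×10^8 = 2.90224×10^8 km.
Transfer-ellipse semi-major axis a_t = (r₁ + r₂)/2 = (1.0472×10^8 + 2.90224×10^8)/2 = 1.97472×10^8 km.
Transfer time t = π√(a_t³/μ) = π√((1.97472×10^8)³ / 1.327×10^11) = 2.393×10^7 s.
Converting: 2.393×10^7 s ÷ 86400 s/day = 277 days.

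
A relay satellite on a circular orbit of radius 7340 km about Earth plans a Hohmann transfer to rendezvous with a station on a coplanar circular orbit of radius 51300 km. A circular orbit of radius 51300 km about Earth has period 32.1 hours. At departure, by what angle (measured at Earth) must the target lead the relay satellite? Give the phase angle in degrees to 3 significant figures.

φ = 102°

From Kepler's third law T² = 4π²r³/μ at r = 51300 km, T = 32.1 hours = 32.1 × 3600 s = 1.1556×10^5 s: μ = 4π²r³/T² = 3.99114×10^5 km³/s².
Semi-major axis of the transfer orbit: a_t = (7340 + 51300)/2 = 29320 km.
The half-period of the transfer ellipse is t = π√(a_t³/μ) = 24965.9 s.
The target's mean motion on its circular orbit is ω₂ = √(μ/r₂³) = 5.43716×10^-5 rad/s.
Angle swept by the target during transfer: ω₂·t = 1.35744 rad = 77.78°.
Arrival is 180° from departure on the ellipse, so φ = 180° − 77.78° = 102°.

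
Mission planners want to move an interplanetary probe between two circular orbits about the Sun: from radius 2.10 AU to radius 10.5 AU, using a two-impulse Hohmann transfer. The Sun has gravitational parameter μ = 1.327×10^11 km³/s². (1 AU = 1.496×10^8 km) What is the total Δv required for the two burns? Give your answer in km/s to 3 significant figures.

In km: r₁ = 2.10 × 1.496×10^8 = 3.1416×10^8 km; r₂ = 10.5 × 1.496×10^8 = 1.5708×10^9 km.
Semi-major axis of the transfer orbit: a_t = (3.1416×10^8 + 1.5708×10^9)/2 = 9.4248×10^8 km.
At r₁ the circular-orbit speed is v₁ = √(μ/r₁) = 20.5523 km/s.
On the transfer ellipse at r₁, vis-viva equation gives v_p = √[μ(2/r₁ − 1/a_t)] = 26.5329 km/s.
First burn Δv₁ = |v_p − v₁| = 5.9806 km/s.
Circular speed at r₂: v₂ = √(μ/r₂) = 9.1913 km/s.
Transfer-orbit speed at r₂: v_a = √[μ(2/r₂ − 1/a_t)] = 5.3066 km/s.
Second burn Δv₂ = |v₂ − v_a| = 3.8847 km/s.
Δv = Δv₁ + Δv₂ = 5.9806 + 3.8847 = 9.865 km/s.

Δv = 9.87 km/s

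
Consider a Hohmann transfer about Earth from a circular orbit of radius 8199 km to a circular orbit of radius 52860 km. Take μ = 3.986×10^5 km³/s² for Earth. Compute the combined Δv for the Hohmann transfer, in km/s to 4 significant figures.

Δv = 3.525 km/s

Semi-major axis of the transfer orbit: a_t = (8199 + 52860)/2 = 30529.5 km.
At r₁ the circular-orbit speed is v₁ = √(μ/r₁) = 6.9725 km/s.
Transfer-orbit speed at r₁ (v² = μ(2/r − 1/a)): v_p = √[μ(2/r₁ − 1/a_t)] = 9.1747 km/s.
First burn Δv₁ = |v_p − v₁| = 2.202 km/s.
At r₂, v₂ = √(μ/r₂) = 2.746 km/s.
Transfer-orbit speed at r₂: v_a = √[μ(2/r₂ − 1/a_t)] = 1.423 km/s.
Second burn Δv₂ = |v₂ − v_a| = 1.323 km/s.
Total Δv = Δv₁ + Δv₂ = 3.525 km/s.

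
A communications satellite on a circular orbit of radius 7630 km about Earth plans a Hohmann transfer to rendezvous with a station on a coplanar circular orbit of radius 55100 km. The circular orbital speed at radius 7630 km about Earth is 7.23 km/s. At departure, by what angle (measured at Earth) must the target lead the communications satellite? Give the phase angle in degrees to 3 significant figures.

φ = 103°

From the circular-orbit relation v² = μ/r at r = 7630 km: μ = v²r = (7.23)² × 7630 = 3.98842×10^5 km³/s².
Semi-major axis of the transfer orbit: a_t = (7630 + 55100)/2 = 31365 km.
Transfer time t = π√(a_t³/μ) = 27632.3 s.
The target's mean motion on its circular orbit is ω₂ = √(μ/r₂³) = 4.88285×10^-5 rad/s.
Angle swept by the target during transfer: ω₂·t = 1.34924 rad = 77.31°.
The communications satellite traverses 180° on the transfer ellipse, so the target must lead by 180° − 77.31° = 103°.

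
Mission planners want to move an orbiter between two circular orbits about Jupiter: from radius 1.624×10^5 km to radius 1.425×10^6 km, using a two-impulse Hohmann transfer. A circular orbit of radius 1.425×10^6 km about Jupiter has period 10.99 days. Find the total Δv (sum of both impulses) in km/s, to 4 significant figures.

Δv = 14.66 km/s

From Kepler's third law T² = 4π²r³/μ at r = 1.425×10^6 km, T = 10.99 days = 10.99 × 86400 s = 9.49536×10^5 s: μ = 4π²r³/T² = 1.26701×10^8 km³/s².
Semi-major axis of the transfer orbit: a_t = (1.624×10^5 + 1.425×10^6)/2 = 7.937×10^5 km.
At r₁ the circular-orbit speed is v₁ = √(μ/r₁) = 27.9317 km/s.
On the transfer ellipse at r₁, vis-viva gives v_p = √[μ(2/r₁ − 1/a_t)] = 37.4263 km/s.
First burn Δv₁ = |v_p − v₁| = 9.495 km/s.
At r₂, v₂ = √(μ/r₂) = 9.429 km/s.
Transfer-orbit speed at r₂: v_a = √[μ(2/r₂ − 1/a_t)] = 4.265 km/s.
Second burn Δv₂ = |v₂ − v_a| = 5.164 km/s.
Δv = Δv₁ + Δv₂ = 9.495 + 5.164 = 14.66 km/s.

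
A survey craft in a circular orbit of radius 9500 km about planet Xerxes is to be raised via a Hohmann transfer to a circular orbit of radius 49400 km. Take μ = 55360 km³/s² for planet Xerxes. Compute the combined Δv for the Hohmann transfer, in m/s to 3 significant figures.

Semi-major axis of the transfer orbit: a_t = (9500 + 49400)/2 = 29450 km.
Circular speed at r₁: v₁ = √(μ/r₁) = √(55360/9500) = 2.4140 km/s.
On the transfer ellipse at r₁, vis-viva equation gives v_p = √[μ(2/r₁ − 1/a_t)] = 3.1265 km/s.
First burn Δv₁ = |v_p − v₁| = 0.7125 km/s.
Circular speed at r₂: v₂ = √(μ/r₂) = 1.05861 km/s.
Transfer-orbit speed at r₂: v_a = √[μ(2/r₂ − 1/a_t)] = 0.601248 km/s.
Second burn Δv₂ = |v₂ − v_a| = 0.4574 km/s.
Total Δv = Δv₁ + Δv₂ = 1.170 km/s.

Δv = 1170 m/s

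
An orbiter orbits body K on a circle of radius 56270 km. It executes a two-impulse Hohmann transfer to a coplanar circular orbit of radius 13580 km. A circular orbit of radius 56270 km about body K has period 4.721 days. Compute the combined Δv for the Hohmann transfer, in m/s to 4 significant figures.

From Kepler's third law T² = 4π²r³/μ at r = 56270 km, T = 4.721 days = 4.721 × 86400 s = 4.078944×10^5 s: μ = 4π²r³/T² = 42276.1 km³/s².
Transfer-ellipse semi-major axis a_t = (r₁ + r₂)/2 = (56270 + 13580)/2 = 34925 km.
At r₁ the circular-orbit speed is v₁ = √(μ/r₁) = 0.8668 km/s.
On the transfer ellipse at r₁, vis-viva equation gives v_a = √[μ(2/r₁ − 1/a_t)] = 0.5405 km/s.
First burn Δv₁ = |v_a − v₁| = 0.3263 km/s.
At r₂, v₂ = √(μ/r₂) = 1.7644 km/s.
Transfer-orbit speed at r₂: v_p = √[μ(2/r₂ − 1/a_t)] = 2.2396 km/s.
Second burn Δv₂ = |v₂ − v_p| = 0.4752 km/s.
Total Δv = Δv₁ + Δv₂ = 0.8015 km/s.

Δv = 801.5 m/s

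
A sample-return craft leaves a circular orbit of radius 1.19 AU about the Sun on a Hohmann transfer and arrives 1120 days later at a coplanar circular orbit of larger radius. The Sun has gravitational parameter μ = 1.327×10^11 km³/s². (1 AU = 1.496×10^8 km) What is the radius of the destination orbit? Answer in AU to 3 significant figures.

In km: r₁ = 1.19 × 1.496×10^8 = 1.78024×10^8 km.
Transfer time t = 1120 days = 9.6768×10^7 s, and t = π√(a_t³/μ).
So a_t = (μ t²/π²)^(1/3) = (1.327×10^11 × (9.6768×10^7)² / π²)^(1/3) = 5.0120×10^8 km.
Since a_t = (r₁ + r₂)/2, r₂ = 2a_t − r₁ = 2×5.0120×10^8 − 1.78024×10^8 = 8.24376×10^8 km.
In AU: r₂ = 8.24376×10^8 / 1.496×10^8 = 5.51 AU.

r₂ = 5.51 AU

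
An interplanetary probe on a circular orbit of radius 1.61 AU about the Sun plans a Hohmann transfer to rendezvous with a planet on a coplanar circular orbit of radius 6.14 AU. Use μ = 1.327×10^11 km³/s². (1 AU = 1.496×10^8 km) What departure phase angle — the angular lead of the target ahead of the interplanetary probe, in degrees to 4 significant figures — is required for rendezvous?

In km: r₁ = 1.61 × 1.496×10^8 = 2.40856×10^8 km; r₂ = 6.14 × 1.496×10^8 = 9.18544×10^8 km.
Transfer-ellipse semi-major axis a_t = (r₁ + r₂)/2 = (2.40856×10^8 + 9.18544×10^8)/2 = 5.797×10^8 km.
The half-period of the transfer ellipse is t = π√(a_t³/μ) = 1.20370×10^8 s.
The target's mean motion on its circular orbit is ω₂ = √(μ/r₂³) = 1.30854×10^-8 rad/s.
Angle swept by the target during transfer: ω₂·t = 1.5751 rad = 90.25°.
Arrival is 180° from departure on the ellipse, so φ = 180° − 90.25° = 89.75°.

φ = 89.75°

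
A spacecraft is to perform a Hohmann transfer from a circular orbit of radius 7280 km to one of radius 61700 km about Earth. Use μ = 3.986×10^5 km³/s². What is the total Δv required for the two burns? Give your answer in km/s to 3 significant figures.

The Hohmann ellipse has a_t = (r₁ + r₂)/2 = 34490 km.
At r₁ the circular-orbit speed is v₁ = √(μ/r₁) = 7.400 km/s.
Transfer-orbit speed at r₁ (v² = μ(2/r − 1/a)): v_p = √[μ(2/r₁ − 1/a_t)] = 9.897 km/s.
First burn Δv₁ = |v_p − v₁| = 2.497 km/s.
Circular speed at r₂: v₂ = √(μ/r₂) = 2.542 km/s.
Transfer-orbit speed at r₂: v_a = √[μ(2/r₂ − 1/a_t)] = 1.168 km/s.
Second burn Δv₂ = |v₂ − v_a| = 1.374 km/s.
Total Δv = Δv₁ + Δv₂ = 3.871 km/s.

Δv = 3.87 km/s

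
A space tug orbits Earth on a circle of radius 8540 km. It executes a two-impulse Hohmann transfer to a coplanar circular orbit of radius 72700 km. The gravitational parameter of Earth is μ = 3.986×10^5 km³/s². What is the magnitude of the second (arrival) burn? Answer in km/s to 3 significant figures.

Transfer-ellipse semi-major axis a_t = (r₁ + r₂)/2 = (8540 + 72700)/2 = 40620 km.
On the circular orbit at r = 72700 km, v_c = √(μ/r) = 2.342 km/s.
Vis-viva on the transfer ellipse at r = 72700 km gives v_t = √[μ(2/r − 1/a_t)] = 1.074 km/s.
Δv₂ = |v_t − v_c| = |1.074 − 2.342| = 1.268 km/s.

Δv₂ = 1.27 km/s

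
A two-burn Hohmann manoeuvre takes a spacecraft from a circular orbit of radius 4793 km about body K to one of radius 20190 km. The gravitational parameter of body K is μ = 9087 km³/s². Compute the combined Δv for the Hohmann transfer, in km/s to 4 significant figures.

Semi-major axis of the transfer orbit: a_t = (4793 + 20190)/2 = 12491.5 km.
At r₁ the circular-orbit speed is v₁ = √(μ/r₁) = 1.3769 km/s.
On the transfer ellipse at r₁, vis-viva equation gives v_p = √[μ(2/r₁ − 1/a_t)] = 1.7505 km/s.
First burn Δv₁ = |v_p − v₁| = 0.3736 km/s.
At r₂, v₂ = √(μ/r₂) = 0.6709 km/s.
Transfer-orbit speed at r₂: v_a = √[μ(2/r₂ − 1/a_t)] = 0.4156 km/s.
Second burn Δv₂ = |v₂ − v_a| = 0.2553 km/s.
Δv = Δv₁ + Δv₂ = 0.3736 + 0.2553 = 0.6289 km/s.

Δv = 0.6289 km/s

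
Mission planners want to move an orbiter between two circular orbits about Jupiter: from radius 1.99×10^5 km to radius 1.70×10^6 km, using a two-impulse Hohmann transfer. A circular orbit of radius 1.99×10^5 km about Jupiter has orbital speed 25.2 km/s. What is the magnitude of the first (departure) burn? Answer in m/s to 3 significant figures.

Δv₁ = 8520 m/s

From the circular-orbit relation v² = μ/r at r = 1.99×10^5 km: μ = v²r = (25.2)² × 1.99×10^5 = 1.26373×10^8 km³/s².
Transfer-ellipse semi-major axis a_t = (r₁ + r₂)/2 = (1.990×10^5 + 1.700×10^6)/2 = 9.495×10^5 km.
On the circular orbit at r = 1.990×10^5 km, v_c = √(μ/r) = 25.200 km/s.
Vis-viva on the transfer ellipse at r = 1.990×10^5 km gives v_t = √[μ(2/r − 1/a_t)] = 33.719 km/s.
Δv₁ = |v_t − v_c| = |33.719 − 25.200| = 8.519 km/s.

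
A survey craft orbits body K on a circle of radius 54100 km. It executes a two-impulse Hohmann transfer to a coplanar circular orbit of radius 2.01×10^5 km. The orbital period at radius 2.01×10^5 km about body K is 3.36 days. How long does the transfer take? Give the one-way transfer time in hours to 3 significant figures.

t = 20.4 hours

From Kepler's third law T² = 4π²r³/μ at r = 2.01×10^5 km, T = 3.36 days = 3.36 × 86400 s = 2.90304×10^5 s: μ = 4π²r³/T² = 3.80401×10^6 km³/s².
Semi-major axis of the transfer orbit: a_t = (54100 + 2.010×10^5)/2 = 1.2755×10^5 km.
By Kepler's third law the transfer-orbit period is T = 2π√(a_t³/μ), so t = T/2 = 73380 s.
Converting: 73380 s ÷ 3600 s/hour = 20.4 hours.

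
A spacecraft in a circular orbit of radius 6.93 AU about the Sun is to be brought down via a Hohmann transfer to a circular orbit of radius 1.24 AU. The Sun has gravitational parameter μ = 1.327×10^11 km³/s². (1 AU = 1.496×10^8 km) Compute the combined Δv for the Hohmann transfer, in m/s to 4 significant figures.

In km: r₁ = 6.93 × 1.496×10^8 = 1.036728×10^9 km; r₂ = 1.24 × 1.496×10^8 = 1.85504×10^8 km.
Semi-major axis of the transfer orbit: a_t = (1.036728×10^9 + 1.85504×10^8)/2 = 6.11116×10^8 km.
At r₁ the circular-orbit speed is v₁ = √(μ/r₁) = 11.3137 km/s.
On the transfer ellipse at r₁, v² = μ(2/r − 1/a) gives v_a = √[μ(2/r₁ − 1/a_t)] = 6.23330 km/s.
First burn Δv₁ = |v_a − v₁| = 5.080 km/s.
At r₂, v₂ = √(μ/r₂) = 26.75 km/s.
Transfer-orbit speed at r₂: v_p = √[μ(2/r₂ − 1/a_t)] = 34.84 km/s.
Second burn Δv₂ = |v₂ − v_p| = 8.090 km/s.
Δv = Δv₁ + Δv₂ = 5.080 + 8.090 = 13.17 km/s.

Δv = 13170 m/s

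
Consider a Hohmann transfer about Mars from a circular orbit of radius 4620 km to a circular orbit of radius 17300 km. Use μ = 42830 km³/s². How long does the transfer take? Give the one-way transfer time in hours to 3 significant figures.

t = 4.84 hours

Semi-major axis of the transfer orbit: a_t = (4620 + 17300)/2 = 10960 km.
Transfer time t = π√(a_t³/μ) = π√((10960)³ / 42830) = 17420 s.
Converting: 17420 s ÷ 3600 s/hour = 4.84 hours.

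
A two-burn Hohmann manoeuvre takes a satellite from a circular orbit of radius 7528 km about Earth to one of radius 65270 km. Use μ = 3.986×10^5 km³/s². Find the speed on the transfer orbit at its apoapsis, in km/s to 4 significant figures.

Semi-major axis of the transfer orbit: a_t = (7528 + 65270)/2 = 36399 km.
The apoapsis of the transfer ellipse is at r = 65270 km.
Vis-viva: v = √[μ(2/r − 1/a_t)] = √[3.986×10^5 × (2/65270 − 1/36399)] = 1.124 km/s.

v = 1.124 km/s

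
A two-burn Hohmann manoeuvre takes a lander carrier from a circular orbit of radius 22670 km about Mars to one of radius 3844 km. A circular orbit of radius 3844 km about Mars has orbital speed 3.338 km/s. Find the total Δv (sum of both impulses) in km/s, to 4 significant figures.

From the circular-orbit relation v² = μ/r at r = 3844 km: μ = v²r = (3.338)² × 3844 = 42830.8 km³/s².
The Hohmann ellipse has a_t = (r₁ + r₂)/2 = 13257 km.
At r₁ the circular-orbit speed is v₁ = √(μ/r₁) = 1.37452 km/s.
On the transfer ellipse at r₁, v² = μ(2/r − 1/a) gives v_a = √[μ(2/r₁ − 1/a_t)] = 0.740153 km/s.
First burn Δv₁ = |v_a − v₁| = 0.6344 km/s.
Circular speed at r₂: v₂ = √(μ/r₂) = 3.338 km/s.
Transfer-orbit speed at r₂: v_p = √[μ(2/r₂ − 1/a_t)] = 4.365 km/s.
Second burn Δv₂ = |v₂ − v_p| = 1.027 km/s.
Δv = Δv₁ + Δv₂ = 0.6344 + 1.027 = 1.661 km/s.

Δv = 1.661 km/s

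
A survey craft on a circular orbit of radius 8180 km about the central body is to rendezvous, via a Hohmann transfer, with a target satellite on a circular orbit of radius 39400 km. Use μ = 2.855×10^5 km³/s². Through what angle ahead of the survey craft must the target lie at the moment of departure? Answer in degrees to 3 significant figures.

φ = 95.5°

Transfer-ellipse semi-major axis a_t = (r₁ + r₂)/2 = (8180 + 39400)/2 = 23790 km.
Transfer time t = π√(a_t³/μ) = 21570 s.
Target angular speed ω₂ = √(μ/r₂³) = 6.832×10^-5 rad/s.
Angle swept by the target during transfer: ω₂·t = 1.474 rad = 84.454°.
Arrival is 180° from departure on the ellipse, so φ = 180° − 84.454° = 95.5°.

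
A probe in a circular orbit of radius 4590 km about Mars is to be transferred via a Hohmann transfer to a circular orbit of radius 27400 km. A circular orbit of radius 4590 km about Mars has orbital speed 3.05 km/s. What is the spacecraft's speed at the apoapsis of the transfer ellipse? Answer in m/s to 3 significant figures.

v = 669 m/s

From the circular-orbit relation v² = μ/r at r = 4590 km: μ = v²r = (3.05)² × 4590 = 42698.5 km³/s².
The Hohmann ellipse has a_t = (r₁ + r₂)/2 = 15995 km.
The apoapsis of the transfer ellipse is at r = 27400 km.
Applying v² = μ(2/r − 1/a_t): v = 0.6687 km/s.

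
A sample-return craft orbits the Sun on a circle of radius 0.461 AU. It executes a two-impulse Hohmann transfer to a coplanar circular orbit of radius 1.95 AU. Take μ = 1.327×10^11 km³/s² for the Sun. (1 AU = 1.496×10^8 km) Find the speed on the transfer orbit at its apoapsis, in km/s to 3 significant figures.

v = 13.2 km/s

In km: r₁ = 0.461 × 1.496×10^8 = 6.89656×10^7 km; r₂ = 1.95 × 1.496×10^8 = 2.9172×10^8 km.
Transfer-ellipse semi-major axis a_t = (r₁ + r₂)/2 = (6.89656×10^7 + 2.9172×10^8)/2 = 1.803428×10^8 km.
At apoapsis, r = 2.9172×10^8 km.
From the vis-viva equation, v = √[μ(2/r − 1/a_t)] = 13.19 km/s.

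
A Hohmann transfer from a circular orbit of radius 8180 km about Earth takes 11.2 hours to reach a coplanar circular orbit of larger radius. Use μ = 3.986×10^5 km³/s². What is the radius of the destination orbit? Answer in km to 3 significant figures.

Transfer time t = 11.2 hours = 40320 s, and t = π√(a_t³/μ).
So a_t = (μ t²/π²)^(1/3) = (3.986×10^5 × (40320)² / π²)^(1/3) = 40342 km.
Since a_t = (r₁ + r₂)/2, r₂ = 2a_t − r₁ = 2×40342 − 8180 = 72504 km.

r₂ = 72500 km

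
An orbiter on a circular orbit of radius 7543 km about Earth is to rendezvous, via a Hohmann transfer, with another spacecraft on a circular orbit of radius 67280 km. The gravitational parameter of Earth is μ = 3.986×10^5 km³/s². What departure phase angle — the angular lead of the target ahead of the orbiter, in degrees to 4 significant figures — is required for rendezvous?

φ = 105.4°

Semi-major axis of the transfer orbit: a_t = (7543 + 67280)/2 = 37411.5 km.
Transfer time t = π√(a_t³/μ) = 36007 s.
Target angular speed ω₂ = √(μ/r₂³) = 3.6178×10^-5 rad/s.
Angle swept by the target during transfer: ω₂·t = 1.3027 rad = 74.64°.
The orbiter traverses 180° on the transfer ellipse, so the target must lead by 180° − 74.64° = 105.4°.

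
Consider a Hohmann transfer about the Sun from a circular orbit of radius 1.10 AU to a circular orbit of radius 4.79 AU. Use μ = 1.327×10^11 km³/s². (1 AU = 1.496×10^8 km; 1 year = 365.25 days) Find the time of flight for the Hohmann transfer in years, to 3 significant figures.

In km: r₁ = 1.10 × 1.496×10^8 = 1.6456×10^8 km; r₂ = 4.79 × 1.496×10^8 = 7.16584×10^8 km.
Transfer-ellipse semi-major axis a_t = (r₁ + r₂)/2 = (1.6456×10^8 + 7.16584×10^8)/2 = 4.40572×10^8 km.
Transfer time t = π√(a_t³/μ) = π√((4.40572×10^8)³ / 1.327×10^11) = 7.975×10^7 s.
Converting: 7.975×10^7 s ÷ 3.15576×10^7 s/year (365.25 × 86400) = 2.53 years.

t = 2.53 years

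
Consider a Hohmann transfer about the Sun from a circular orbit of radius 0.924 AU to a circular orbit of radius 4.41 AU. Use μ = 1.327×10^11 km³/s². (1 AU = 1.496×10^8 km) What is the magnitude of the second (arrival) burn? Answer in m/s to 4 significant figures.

Δv₂ = 5835 m/s

In km: r₁ = 0.924 × 1.496×10^8 = 1.382304×10^8 km; r₂ = 4.41 × 1.496×10^8 = 6.59736×10^8 km.
The Hohmann ellipse has a_t = (r₁ + r₂)/2 = 3.989832×10^8 km.
On the circular orbit at r = 6.59736×10^8 km, v_c = √(μ/r) = 14.1824 km/s.
Vis-viva on the transfer ellipse at r = 6.59736×10^8 km gives v_t = √[μ(2/r − 1/a_t)] = 8.34785 km/s.
Δv₂ = |v_t − v_c| = |8.34785 − 14.1824| = 5.835 km/s.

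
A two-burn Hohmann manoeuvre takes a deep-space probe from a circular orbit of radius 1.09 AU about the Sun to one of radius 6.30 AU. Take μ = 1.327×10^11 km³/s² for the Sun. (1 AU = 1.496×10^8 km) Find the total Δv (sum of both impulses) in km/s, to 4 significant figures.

In km: r₁ = 1.09 × 1.496×10^8 = 1.63064×10^8 km; r₂ = 6.30 × 1.496×10^8 = 9.4248×10^8 km.
Semi-major axis of the transfer orbit: a_t = (1.63064×10^8 + 9.4248×10^8)/2 = 5.52772×10^8 km.
At r₁ the circular-orbit speed is v₁ = √(μ/r₁) = 28.527 km/s.
Transfer-orbit speed at r₁ (vis-viva equation): v_p = √[μ(2/r₁ − 1/a_t)] = 37.249 km/s.
First burn Δv₁ = |v_p − v₁| = 8.722 km/s.
At r₂, v₂ = √(μ/r₂) = 11.866 km/s.
Transfer-orbit speed at r₂: v_a = √[μ(2/r₂ − 1/a_t)] = 6.4447 km/s.
Second burn Δv₂ = |v₂ − v_a| = 5.421 km/s.
Δv = Δv₁ + Δv₂ = 8.722 + 5.421 = 14.14 km/s.

Δv = 14.14 km/s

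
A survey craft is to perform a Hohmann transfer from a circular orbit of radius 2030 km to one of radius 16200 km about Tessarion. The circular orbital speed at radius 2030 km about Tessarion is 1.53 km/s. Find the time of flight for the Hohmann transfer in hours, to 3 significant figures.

t = 11.0 hours

From the circular-orbit relation v² = μ/r at r = 2030 km: μ = v²r = (1.53)² × 2030 = 4752.03 km³/s².
Transfer-ellipse semi-major axis a_t = (r₁ + r₂)/2 = (2030 + 16200)/2 = 9115 km.
By Kepler's third law the transfer-orbit period is T = 2π√(a_t³/μ), so t = T/2 = 39660 s.
Converting: 39660 s ÷ 3600 s/hour = 11.0 hours.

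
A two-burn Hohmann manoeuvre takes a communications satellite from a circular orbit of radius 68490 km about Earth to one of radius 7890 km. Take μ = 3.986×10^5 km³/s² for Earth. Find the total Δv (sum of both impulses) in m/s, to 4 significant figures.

Transfer-ellipse semi-major axis a_t = (r₁ + r₂)/2 = (68490 + 7890)/2 = 38190 km.
Circular speed at r₁: v₁ = √(μ/r₁) = √(3.986×10^5/68490) = 2.4124 km/s.
On the transfer ellipse at r₁, vis-viva equation gives v_a = √[μ(2/r₁ − 1/a_t)] = 1.0965 km/s.
First burn Δv₁ = |v_a − v₁| = 1.316 km/s.
Circular speed at r₂: v₂ = √(μ/r₂) = 7.108 km/s.
Transfer-orbit speed at r₂: v_p = √[μ(2/r₂ − 1/a_t)] = 9.519 km/s.
Second burn Δv₂ = |v₂ − v_p| = 2.411 km/s.
Δv = Δv₁ + Δv₂ = 1.316 + 2.411 = 3.727 km/s.

Δv = 3727 m/s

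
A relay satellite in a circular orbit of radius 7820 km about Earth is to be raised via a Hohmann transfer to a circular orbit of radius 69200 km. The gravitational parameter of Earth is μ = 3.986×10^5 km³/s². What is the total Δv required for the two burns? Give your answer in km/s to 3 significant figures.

Δv = 3.75 km/s

Transfer-ellipse semi-major axis a_t = (r₁ + r₂)/2 = (7820 + 69200)/2 = 38510 km.
Circular speed at r₁: v₁ = √(μ/r₁) = √(3.986×10^5/7820) = 7.13946 km/s.
On the transfer ellipse at r₁, v² = μ(2/r − 1/a) gives v_p = √[μ(2/r₁ − 1/a_t)] = 9.57043 km/s.
First burn Δv₁ = |v_p − v₁| = 2.43097 km/s.
At r₂, v₂ = √(μ/r₂) = 2.40002 km/s.
Transfer-orbit speed at r₂: v_a = √[μ(2/r₂ − 1/a_t)] = 1.08151 km/s.
Second burn Δv₂ = |v₂ − v_a| = 1.31851 km/s.
Δv = Δv₁ + Δv₂ = 2.43097 + 1.31851 = 3.749 km/s.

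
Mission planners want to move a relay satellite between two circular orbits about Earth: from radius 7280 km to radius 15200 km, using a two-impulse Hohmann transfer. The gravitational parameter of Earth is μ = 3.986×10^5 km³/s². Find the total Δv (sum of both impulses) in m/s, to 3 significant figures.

Semi-major axis of the transfer orbit: a_t = (7280 + 15200)/2 = 11240 km.
Circular speed at r₁: v₁ = √(μ/r₁) = √(3.986×10^5/7280) = 7.400 km/s.
Transfer-orbit speed at r₁ (vis-viva): v_p = √[μ(2/r₁ − 1/a_t)] = 8.605 km/s.
First burn Δv₁ = |v_p − v₁| = 1.205 km/s.
At r₂, v₂ = √(μ/r₂) = 5.12091 km/s.
Transfer-orbit speed at r₂: v_a = √[μ(2/r₂ − 1/a_t)] = 4.12125 km/s.
Second burn Δv₂ = |v₂ − v_a| = 0.9997 km/s.
Δv = Δv₁ + Δv₂ = 1.205 + 0.9997 = 2.205 km/s.

Δv = 2200 m/s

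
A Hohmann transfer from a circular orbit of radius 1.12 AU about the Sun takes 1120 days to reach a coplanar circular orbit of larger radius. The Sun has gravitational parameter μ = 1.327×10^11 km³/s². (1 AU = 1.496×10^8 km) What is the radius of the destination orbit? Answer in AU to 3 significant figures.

r₂ = 5.58 AU

In km: r₁ = 1.12 × 1.496×10^8 = 1.67552×10^8 km.
Transfer time t = 1120 days = 9.6768×10^7 s, and t = π√(a_t³/μ).
So a_t = (μ t²/π²)^(1/3) = (1.327×10^11 × (9.6768×10^7)² / π²)^(1/3) = 5.0120×10^8 km.
Since a_t = (r₁ + r₂)/2, r₂ = 2a_t − r₁ = 2×5.0120×10^8 − 1.67552×10^8 = 8.34848×10^8 km.
In AU: r₂ = 8.34848×10^8 / 1.496×10^8 = 5.58 AU.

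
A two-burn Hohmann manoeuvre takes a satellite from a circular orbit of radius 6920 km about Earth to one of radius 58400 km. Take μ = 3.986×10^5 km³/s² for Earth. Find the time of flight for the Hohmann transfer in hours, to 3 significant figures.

t = 8.16 hours

Semi-major axis of the transfer orbit: a_t = (6920 + 58400)/2 = 32660 km.
Half the transfer-orbit period gives t = π√(a_t³/μ) = 29370 s.
Converting: 29370 s ÷ 3600 s/hour = 8.16 hours.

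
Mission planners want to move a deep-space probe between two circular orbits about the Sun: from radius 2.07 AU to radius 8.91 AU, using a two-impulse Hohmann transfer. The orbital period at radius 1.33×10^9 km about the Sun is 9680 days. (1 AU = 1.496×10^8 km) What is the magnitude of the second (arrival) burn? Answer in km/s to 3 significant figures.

Δv₂ = 3.85 km/s

From Kepler's third law T² = 4π²r³/μ at r = 1.33×10^9 km, T = 9680 days = 9680 × 86400 s = 8.36352×10^8 s: μ = 4π²r³/T² = 1.32781×10^11 km³/s².
In km: r₁ = 2.07 × 1.496×10^8 = 3.09672×10^8 km; r₂ = 8.91 × 1.496×10^8 = 1.332936×10^9 km.
Semi-major axis of the transfer orbit: a_t = (3.09672×10^8 + 1.332936×10^9)/2 = 8.21304×10^8 km.
Circular speed at r = 1.332936×10^9 km: v_c = √(μ/r) = 9.981 km/s.
Vis-viva on the transfer ellipse at r = 1.332936×10^9 km gives v_t = √[μ(2/r − 1/a_t)] = 6.129 km/s.
Δv₂ = |v_t − v_c| = |6.129 − 9.981| = 3.852 km/s.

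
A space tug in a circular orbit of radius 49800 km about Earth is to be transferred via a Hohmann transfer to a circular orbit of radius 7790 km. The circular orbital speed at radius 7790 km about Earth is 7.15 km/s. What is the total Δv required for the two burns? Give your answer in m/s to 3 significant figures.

From the circular-orbit relation v² = μ/r at r = 7790 km: μ = v²r = (7.15)² × 7790 = 3.98244×10^5 km³/s².
Semi-major axis of the transfer orbit: a_t = (49800 + 7790)/2 = 28795 km.
At r₁ the circular-orbit speed is v₁ = √(μ/r₁) = 2.828 km/s.
Transfer-orbit speed at r₁ (v² = μ(2/r − 1/a)): v_a = √[μ(2/r₁ − 1/a_t)] = 1.471 km/s.
First burn Δv₁ = |v_a − v₁| = 1.357 km/s.
Circular speed at r₂: v₂ = √(μ/r₂) = 7.150 km/s.
Transfer-orbit speed at r₂: v_p = √[μ(2/r₂ − 1/a_t)] = 9.403 km/s.
Second burn Δv₂ = |v₂ − v_p| = 2.253 km/s.
Δv = Δv₁ + Δv₂ = 1.357 + 2.253 = 3.610 km/s.

Δv = 3610 m/s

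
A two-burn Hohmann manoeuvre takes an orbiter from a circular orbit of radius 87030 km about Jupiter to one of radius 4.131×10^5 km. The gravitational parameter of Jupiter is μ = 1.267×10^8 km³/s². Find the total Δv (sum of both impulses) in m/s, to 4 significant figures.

Δv = 18070 m/s

Semi-major axis of the transfer orbit: a_t = (87030 + 4.131×10^5)/2 = 2.50065×10^5 km.
At r₁ the circular-orbit speed is v₁ = √(μ/r₁) = 38.155 km/s.
On the transfer ellipse at r₁, vis-viva gives v_p = √[μ(2/r₁ − 1/a_t)] = 49.041 km/s.
First burn Δv₁ = |v_p − v₁| = 10.89 km/s.
At r₂, v₂ = √(μ/r₂) = 17.513 km/s.
Transfer-orbit speed at r₂: v_a = √[μ(2/r₂ − 1/a_t)] = 10.332 km/s.
Second burn Δv₂ = |v₂ − v_a| = 7.181 km/s.
Total Δv = Δv₁ + Δv₂ = 18.07 km/s.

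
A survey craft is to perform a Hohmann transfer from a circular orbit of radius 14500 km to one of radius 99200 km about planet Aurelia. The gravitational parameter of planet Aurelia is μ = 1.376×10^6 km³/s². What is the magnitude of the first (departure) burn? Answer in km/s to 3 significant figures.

The Hohmann ellipse has a_t = (r₁ + r₂)/2 = 56850 km.
Circular speed at r = 14500 km: v_c = √(μ/r) = 9.74149 km/s.
Vis-viva on the transfer ellipse at r = 14500 km gives v_t = √[μ(2/r − 1/a_t)] = 12.8681 km/s.
Δv₁ = |v_t − v_c| = |12.8681 − 9.74149| = 3.127 km/s.

Δv₁ = 3.13 km/s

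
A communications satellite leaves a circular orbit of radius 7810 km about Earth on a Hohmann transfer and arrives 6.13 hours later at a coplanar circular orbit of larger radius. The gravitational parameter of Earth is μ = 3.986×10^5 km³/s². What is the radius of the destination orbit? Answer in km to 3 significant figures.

Transfer time t = 6.13 hours = 22068 s, and t = π√(a_t³/μ).
So a_t = (μ t²/π²)^(1/3) = (3.986×10^5 × (22068)² / π²)^(1/3) = 26993 km.
Since a_t = (r₁ + r₂)/2, r₂ = 2a_t − r₁ = 2×26993 − 7810 = 46176 km.

r₂ = 46200 km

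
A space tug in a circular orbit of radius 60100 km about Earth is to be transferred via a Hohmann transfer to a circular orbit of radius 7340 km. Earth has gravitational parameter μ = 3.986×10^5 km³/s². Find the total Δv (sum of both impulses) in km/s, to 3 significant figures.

Semi-major axis of the transfer orbit: a_t = (60100 + 7340)/2 = 33720 km.
Circular speed at r₁: v₁ = √(μ/r₁) = √(3.986×10^5/60100) = 2.5753 km/s.
Transfer-orbit speed at r₁ (v² = μ(2/r − 1/a)): v_a = √[μ(2/r₁ − 1/a_t)] = 1.2015 km/s.
First burn Δv₁ = |v_a − v₁| = 1.374 km/s.
At r₂, v₂ = √(μ/r₂) = 7.369 km/s.
Transfer-orbit speed at r₂: v_p = √[μ(2/r₂ − 1/a_t)] = 9.838 km/s.
Second burn Δv₂ = |v₂ − v_p| = 2.469 km/s.
Total Δv = Δv₁ + Δv₂ = 3.843 km/s.

Δv = 3.84 km/s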